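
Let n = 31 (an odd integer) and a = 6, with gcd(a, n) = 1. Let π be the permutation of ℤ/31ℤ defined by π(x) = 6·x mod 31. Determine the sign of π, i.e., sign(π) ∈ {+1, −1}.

Start at x=30: 30 → 25 → 26 → 1 → 6 → 5 → 30 (one orbit).
The orbit structure of x ↦ 6x mod 31: 6 orbits of sizes [6, 6, 6, 6, 6, 1].
31 − 6 = 25 transpositions; sign(π) = (−1)^25 = -1.
Zolotarev: (6|31) = -1, matching the cycle-count sign.

-1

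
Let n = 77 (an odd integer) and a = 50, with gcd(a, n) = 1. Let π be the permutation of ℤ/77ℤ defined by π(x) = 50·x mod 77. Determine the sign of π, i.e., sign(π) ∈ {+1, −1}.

Orbit of 1 under x↦50x: [1, 50, 36, 29, 64, 43, 71]… (length divides ord_77(50)).
π_50 has 14 disjoint cycles with lengths [10, 10, 10, 10, 10, 10, 10, 1, 1, 1, 1, 1, 1, 1] on {0,…,76}.
77 − 14 = 63 transpositions; sign(π) = (−1)^63 = -1.
Via Zolotarev, sign(π_{50}) = (50|77) = -1.

-1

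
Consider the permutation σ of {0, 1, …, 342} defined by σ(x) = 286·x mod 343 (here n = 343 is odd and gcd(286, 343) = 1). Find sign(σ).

Orbit of 300 under x↦286x: [300, 50, 237, 211, 321, 225, 209]… (length divides ord_343(286)).
The orbit structure of x ↦ 286x mod 343: 10 orbits of sizes [98, 98, 98, 14, 14, 14, 2, 2, 2, 1].
sign(π) = (−1)^{n − #cycles} = (−1)^{343−10} = (−1)^333 = -1.
Check: (286/343) = -1 by Zolotarev.

-1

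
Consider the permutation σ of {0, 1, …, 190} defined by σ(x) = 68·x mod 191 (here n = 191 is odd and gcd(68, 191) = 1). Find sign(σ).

Orbit of 108 under x↦68x: [108, 86, 118, 2, 136, 80, 92]… (length divides ord_191(68)).
Cycle lengths of π_68 on ℤ/191ℤ: [95, 95, 1]; 3 cycles in total.
sign(π) = (−1)^{n − #cycles} = (−1)^{191−3} = (−1)^188 = +1.
Check: (68/191) = +1 by Zolotarev.

+1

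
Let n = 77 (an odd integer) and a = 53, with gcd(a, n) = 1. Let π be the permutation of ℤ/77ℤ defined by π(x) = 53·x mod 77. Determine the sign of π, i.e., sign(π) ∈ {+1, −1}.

Start at x=71: 71 → 67 → 9 → 15 → 25 → 16 → 1 → … (one orbit).
Decompose π into cycles: lengths [15, 15, 15, 15, 5, 5, 3, 3, 1] (9 cycles, including the fixed point 0).
77 − 9 = 68 transpositions; sign(π) = (−1)^68 = +1.
Zolotarev: (53|77) = +1, matching the cycle-count sign.

+1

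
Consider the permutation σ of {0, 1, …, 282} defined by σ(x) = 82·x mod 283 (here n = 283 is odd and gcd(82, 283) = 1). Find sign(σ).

Start at x=44: 44 → 212 → 121 → 17 → 262 → 259 → 13 → … (one orbit).
Decompose π into cycles: lengths [282, 1] (2 cycles, including the fixed point 0).
With 2 cycles on 283 points, sign = (−1)^{283−2} = -1.
The Jacobi symbol (82|283) = -1 (Zolotarev) agrees.

-1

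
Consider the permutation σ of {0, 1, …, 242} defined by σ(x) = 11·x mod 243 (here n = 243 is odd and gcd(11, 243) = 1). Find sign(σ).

Start at x=49: 49 → 53 → 97 → 95 → 73 → 74 → 85 → … (one orbit).
6 cycles of lengths [162, 54, 18, 6, 2, 1].
243 − 6 = 237 transpositions; sign(π) = (−1)^237 = -1.

-1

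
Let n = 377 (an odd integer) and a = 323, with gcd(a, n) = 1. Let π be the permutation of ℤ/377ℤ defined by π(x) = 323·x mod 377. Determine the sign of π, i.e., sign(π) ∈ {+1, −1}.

Trace 125: π^k(125) = [125, 36, 318, 170, 245, 342, 5] for k=0..6.
π_323 has 8 disjoint cycles with lengths [84, 84, 84, 84, 14, 14, 12, 1] on {0,…,376}.
sign(π) = (−1)^{n − #cycles} = (−1)^{377−8} = (−1)^369 = -1.
Zolotarev: (323|377) = -1, matching the cycle-count sign.

-1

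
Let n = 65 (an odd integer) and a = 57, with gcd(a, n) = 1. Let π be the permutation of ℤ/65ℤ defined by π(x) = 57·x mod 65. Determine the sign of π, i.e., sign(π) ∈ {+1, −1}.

Start at x=8: 8 → 1 → 57 → 64 → 8 (one orbit).
17 cycles of lengths [4, 4, 4, 4, 4, 4, 4, 4, 4, 4, 4, 4, 4, 4, 4, 4, 1].
17 cycles on 65: each ℓ→(−1)^(ℓ−1), product (−1)^48 = +1.
The Jacobi symbol (57|65) = +1 (Zolotarev) agrees.

+1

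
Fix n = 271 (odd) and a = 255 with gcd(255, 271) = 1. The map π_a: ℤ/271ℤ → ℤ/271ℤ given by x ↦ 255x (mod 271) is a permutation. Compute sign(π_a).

Start at x=88: 88 → 218 → 35 → 253 → 17 → 270 → 16 → … (one orbit).
2 cycles of lengths [270, 1].
Σ(ℓ_i−1) = 271−2 = 269; sign = (−1)^269 = -1.
Check: (255/271) = -1 by Zolotarev.

-1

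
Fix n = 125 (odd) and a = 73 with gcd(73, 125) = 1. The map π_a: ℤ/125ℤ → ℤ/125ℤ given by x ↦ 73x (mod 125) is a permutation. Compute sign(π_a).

-1

Orbit of 38 under x↦73x: [38, 24, 2, 21, 33, 34, 107]… (length divides ord_125(73)).
π_73 has 4 disjoint cycles with lengths [100, 20, 4, 1] on {0,…,124}.
With 4 cycles on 125 points, sign = (−1)^{125−4} = -1.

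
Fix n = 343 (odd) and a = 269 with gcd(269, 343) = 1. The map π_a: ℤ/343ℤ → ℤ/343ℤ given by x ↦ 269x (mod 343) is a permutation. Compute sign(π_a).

-1

Trace 16: π^k(16) = [16, 188, 151, 145, 246, 318, 135] for k=0..6.
The orbit structure of x ↦ 269x mod 343: 4 orbits of sizes [294, 42, 6, 1].
n − c = 343 − 4 = 339; sign = (−1)^339 = -1.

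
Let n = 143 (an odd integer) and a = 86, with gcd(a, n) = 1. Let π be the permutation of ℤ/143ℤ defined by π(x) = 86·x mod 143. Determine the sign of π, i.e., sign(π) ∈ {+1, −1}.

-1

Orbit of 25 under x↦86x: [25, 5, 1, 86, 103, 135, 27]… (length divides ord_143(86)).
12 cycles of lengths [20, 20, 20, 20, 20, 20, 5, 5, 4, 4, 4, 1].
sign(π) = (−1)^{n − #cycles} = (−1)^{143−12} = (−1)^131 = -1.
(86|143)_J = -1 (Zolotarev's lemma cross-check).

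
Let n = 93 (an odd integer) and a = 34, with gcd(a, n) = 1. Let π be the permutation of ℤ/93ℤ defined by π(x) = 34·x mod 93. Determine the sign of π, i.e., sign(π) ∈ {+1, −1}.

-1

Trace 73: π^k(73) = [73, 64, 37, 49, 85, 7, 52] for k=0..6.
6 cycles of lengths [30, 30, 30, 1, 1, 1].
6 cycles on 93: each ℓ→(−1)^(ℓ−1), product (−1)^87 = -1.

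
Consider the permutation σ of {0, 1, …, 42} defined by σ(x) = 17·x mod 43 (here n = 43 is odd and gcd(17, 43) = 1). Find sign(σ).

+1

Trace 17: π^k(17) = [17, 31, 11, 15, 40, 35, 36] for k=0..6.
3 cycles of lengths [21, 21, 1].
3 cycles on 43: each ℓ→(−1)^(ℓ−1), product (−1)^40 = +1.
Via Zolotarev, sign(π_{17}) = (17|43) = +1.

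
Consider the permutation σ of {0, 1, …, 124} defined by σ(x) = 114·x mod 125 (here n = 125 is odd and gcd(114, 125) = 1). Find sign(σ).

Orbit of 49 under x↦114x: [49, 86, 54, 31, 34, 1, 114]… (length divides ord_125(114)).
Cycle type of π: 50×2 + 10×2 + 2×2 + 1; total 7 cycles.
125 − 7 = 118 transpositions; sign(π) = (−1)^118 = +1.
The Jacobi symbol (114|125) = +1 (Zolotarev) agrees.

+1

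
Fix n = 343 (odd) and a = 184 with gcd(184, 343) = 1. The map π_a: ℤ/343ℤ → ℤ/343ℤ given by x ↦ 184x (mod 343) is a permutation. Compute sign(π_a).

+1

Orbit of 99 under x↦184x: [99, 37, 291, 36, 107, 137, 169]… (length divides ord_343(184)).
Decompose π into cycles: lengths [147, 147, 21, 21, 3, 3, 1] (7 cycles, including the fixed point 0).
7 cycles on 343: each ℓ→(−1)^(ℓ−1), product (−1)^336 = +1.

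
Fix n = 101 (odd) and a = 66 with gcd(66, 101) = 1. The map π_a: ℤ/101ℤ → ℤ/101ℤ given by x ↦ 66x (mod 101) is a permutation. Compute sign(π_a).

Orbit of 98 under x↦66x: [98, 4, 62, 52, 99, 70, 75]… (length divides ord_101(66)).
Cycle type of π: 100 + 1; total 2 cycles.
2 cycles on 101: each ℓ→(−1)^(ℓ−1), product (−1)^99 = -1.
Zolotarev: (66|101) = -1, matching the cycle-count sign.

-1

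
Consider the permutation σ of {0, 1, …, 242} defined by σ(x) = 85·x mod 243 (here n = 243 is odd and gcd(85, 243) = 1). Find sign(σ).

+1

Trace 7: π^k(7) = [7, 109, 31, 205, 172, 40, 241] for k=0..6.
Cycle lengths of π_85 on ℤ/243ℤ: [81, 81, 27, 27, 9, 9, 3, 3, 1, 1, 1]; 11 cycles in total.
sign(π) = (−1)^{n − #cycles} = (−1)^{243−11} = (−1)^232 = +1.
The Jacobi symbol (85|243) = +1 (Zolotarev) agrees.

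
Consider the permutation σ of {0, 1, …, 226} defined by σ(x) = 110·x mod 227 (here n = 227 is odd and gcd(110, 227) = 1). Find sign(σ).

Trace 44: π^k(44) = [44, 73, 85, 43, 190, 16, 171] for k=0..6.
Decompose π into cycles: lengths [113, 113, 1] (3 cycles, including the fixed point 0).
227 − 3 = 224 transpositions; sign(π) = (−1)^224 = +1.

+1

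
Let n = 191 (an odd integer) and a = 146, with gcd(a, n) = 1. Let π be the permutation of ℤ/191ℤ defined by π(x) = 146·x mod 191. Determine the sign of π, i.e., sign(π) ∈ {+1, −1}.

-1

Trace 11: π^k(11) = [11, 78, 119, 184, 124, 150, 126] for k=0..6.
The orbit structure of x ↦ 146x mod 191: 2 orbits of sizes [190, 1].
sign(π) = (−1)^{n − #cycles} = (−1)^{191−2} = (−1)^189 = -1.
Via Zolotarev, sign(π_{146}) = (146|191) = -1.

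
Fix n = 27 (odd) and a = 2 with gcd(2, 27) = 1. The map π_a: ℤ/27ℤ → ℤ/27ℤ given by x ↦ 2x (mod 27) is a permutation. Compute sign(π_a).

-1

Start at x=8: 8 → 16 → 5 → 10 → 20 → 13 → 26 → … (one orbit).
The orbit structure of x ↦ 2x mod 27: 4 orbits of sizes [18, 6, 2, 1].
With 4 cycles on 27 points, sign = (−1)^{27−4} = -1.
The Jacobi symbol (2|27) = -1 (Zolotarev) agrees.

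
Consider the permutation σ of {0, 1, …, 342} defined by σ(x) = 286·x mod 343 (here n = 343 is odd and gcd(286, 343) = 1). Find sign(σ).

Trace 244: π^k(244) = [244, 155, 83, 71, 69, 183, 202] for k=0..6.
10 cycles of lengths [98, 98, 98, 14, 14, 14, 2, 2, 2, 1].
With 10 cycles on 343 points, sign = (−1)^{343−10} = -1.

-1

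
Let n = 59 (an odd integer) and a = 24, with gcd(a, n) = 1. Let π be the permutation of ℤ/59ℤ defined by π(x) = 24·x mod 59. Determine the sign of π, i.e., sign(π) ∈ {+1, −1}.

-1

Orbit of 44 under x↦24x: [44, 53, 33, 25, 10, 4, 37]… (length divides ord_59(24)).
Cycle lengths of π_24 on ℤ/59ℤ: [58, 1]; 2 cycles in total.
n − c = 59 − 2 = 57; sign = (−1)^57 = -1.
(24|59)_J = -1 (Zolotarev's lemma cross-check).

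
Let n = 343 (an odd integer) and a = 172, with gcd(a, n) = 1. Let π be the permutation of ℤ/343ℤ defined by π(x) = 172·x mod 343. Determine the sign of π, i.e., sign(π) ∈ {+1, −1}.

Trace 43: π^k(43) = [43, 193, 268, 134, 67, 205, 274] for k=0..6.
The orbit structure of x ↦ 172x mod 343: 7 orbits of sizes [147, 147, 21, 21, 3, 3, 1].
7 cycles on 343: each ℓ→(−1)^(ℓ−1), product (−1)^336 = +1.
Via Zolotarev, sign(π_{172}) = (172|343) = +1.

+1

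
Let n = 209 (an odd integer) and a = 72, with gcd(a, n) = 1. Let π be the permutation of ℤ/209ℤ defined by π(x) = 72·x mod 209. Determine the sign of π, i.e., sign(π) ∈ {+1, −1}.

Start at x=93: 93 → 8 → 158 → 90 → 1 → 72 → 168 → … (one orbit).
The orbit structure of x ↦ 72x mod 209: 5 orbits of sizes [90, 90, 18, 10, 1].
n − c = 209 − 5 = 204; sign = (−1)^204 = +1.

+1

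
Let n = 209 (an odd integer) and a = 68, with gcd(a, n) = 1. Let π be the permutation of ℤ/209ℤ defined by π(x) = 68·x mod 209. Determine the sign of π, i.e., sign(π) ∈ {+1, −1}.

Trace 26: π^k(26) = [26, 96, 49, 197, 20, 106, 102] for k=0..6.
π_68 has 14 disjoint cycles with lengths [30, 30, 30, 30, 30, 30, 10, 3, 3, 3, 3, 3, 3, 1] on {0,…,208}.
Σ(ℓ_i−1) = 209−14 = 195; sign = (−1)^195 = -1.
Via Zolotarev, sign(π_{68}) = (68|209) = -1.

-1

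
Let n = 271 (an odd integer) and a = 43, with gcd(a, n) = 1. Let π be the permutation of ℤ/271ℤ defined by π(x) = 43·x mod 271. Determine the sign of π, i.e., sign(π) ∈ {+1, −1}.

Trace 36: π^k(36) = [36, 193, 169, 221, 18, 232, 220] for k=0..6.
Decompose π into cycles: lengths [270, 1] (2 cycles, including the fixed point 0).
Σ(ℓ_i−1) = 271−2 = 269; sign = (−1)^269 = -1.
The Jacobi symbol (43|271) = -1 (Zolotarev) agrees.

-1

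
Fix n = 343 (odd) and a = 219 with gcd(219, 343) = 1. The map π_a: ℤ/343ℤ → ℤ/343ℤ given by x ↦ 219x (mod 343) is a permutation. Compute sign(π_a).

Start at x=193: 193 → 78 → 275 → 200 → 239 → 205 → 305 → … (one orbit).
Cycle lengths of π_219 on ℤ/343ℤ: [147, 147, 21, 21, 3, 3, 1]; 7 cycles in total.
343 − 7 = 336 transpositions; sign(π) = (−1)^336 = +1.
Zolotarev: (219|343) = +1, matching the cycle-count sign.

+1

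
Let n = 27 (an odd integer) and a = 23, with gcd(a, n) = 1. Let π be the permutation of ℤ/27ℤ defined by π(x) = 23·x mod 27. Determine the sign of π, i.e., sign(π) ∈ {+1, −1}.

-1

Orbit of 7 under x↦23x: [7, 26, 4, 11, 10, 14, 25]… (length divides ord_27(23)).
π_23 has 4 disjoint cycles with lengths [18, 6, 2, 1] on {0,…,26}.
4 cycles on 27: each ℓ→(−1)^(ℓ−1), product (−1)^23 = -1.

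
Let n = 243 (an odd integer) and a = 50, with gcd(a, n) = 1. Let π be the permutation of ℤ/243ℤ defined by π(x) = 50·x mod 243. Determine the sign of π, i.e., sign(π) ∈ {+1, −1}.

Orbit of 145 under x↦50x: [145, 203, 187, 116, 211, 101, 190]… (length divides ord_243(50)).
6 cycles of lengths [162, 54, 18, 6, 2, 1].
n − c = 243 − 6 = 237; sign = (−1)^237 = -1.
(50|243)_J = -1 (Zolotarev's lemma cross-check).

-1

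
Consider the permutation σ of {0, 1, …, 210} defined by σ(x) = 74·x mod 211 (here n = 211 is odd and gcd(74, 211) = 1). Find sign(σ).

Trace 190: π^k(190) = [190, 134, 210, 137, 10, 107, 111] for k=0..6.
Cycle type of π: 30×7 + 1; total 8 cycles.
8 cycles on 211: each ℓ→(−1)^(ℓ−1), product (−1)^203 = -1.
Via Zolotarev, sign(π_{74}) = (74|211) = -1.

-1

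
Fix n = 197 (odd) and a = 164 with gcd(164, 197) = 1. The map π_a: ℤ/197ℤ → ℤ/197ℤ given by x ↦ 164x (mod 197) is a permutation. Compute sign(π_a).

Start at x=191: 191 → 1 → 164 → 104 → 114 → 178 → 36 → 191 (one orbit).
π_164 has 29 disjoint cycles with lengths [7, 7, 7, 7, 7, 7, 7, 7, 7, 7, 7, 7, 7, 7, 7, 7, 7, 7, 7, 7, 7, 7, 7, 7, 7, 7, 7, 7, 1] on {0,…,196}.
29 cycles on 197: each ℓ→(−1)^(ℓ−1), product (−1)^168 = +1.
The Jacobi symbol (164|197) = +1 (Zolotarev) agrees.

+1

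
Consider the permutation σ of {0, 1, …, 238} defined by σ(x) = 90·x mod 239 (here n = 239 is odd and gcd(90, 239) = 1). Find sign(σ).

+1

Trace 198: π^k(198) = [198, 134, 110, 101, 8, 3, 31] for k=0..6.
The orbit structure of x ↦ 90x mod 239: 3 orbits of sizes [119, 119, 1].
239 − 3 = 236 transpositions; sign(π) = (−1)^236 = +1.
(90|239)_J = +1 (Zolotarev's lemma cross-check).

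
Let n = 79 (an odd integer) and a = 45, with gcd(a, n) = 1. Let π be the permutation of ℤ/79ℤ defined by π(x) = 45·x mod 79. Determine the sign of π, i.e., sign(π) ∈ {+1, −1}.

Start at x=76: 76 → 23 → 8 → 44 → 5 → 67 → 13 → … (one orbit).
π_45 has 3 disjoint cycles with lengths [39, 39, 1] on {0,…,78}.
Σ(ℓ_i−1) = 79−3 = 76; sign = (−1)^76 = +1.

+1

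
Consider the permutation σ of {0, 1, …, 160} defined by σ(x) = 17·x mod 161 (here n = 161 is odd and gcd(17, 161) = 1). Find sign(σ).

+1

Trace 160: π^k(160) = [160, 144, 33, 78, 38, 2, 34] for k=0..6.
π_17 has 5 disjoint cycles with lengths [66, 66, 22, 6, 1] on {0,…,160}.
161 − 5 = 156 transpositions; sign(π) = (−1)^156 = +1.
Via Zolotarev, sign(π_{17}) = (17|161) = +1.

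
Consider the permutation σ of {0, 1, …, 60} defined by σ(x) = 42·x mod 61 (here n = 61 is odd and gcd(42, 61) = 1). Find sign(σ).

+1

Orbit of 34 under x↦42x: [34, 25, 13, 58, 57, 15, 20]… (length divides ord_61(42)).
The orbit structure of x ↦ 42x mod 61: 5 orbits of sizes [15, 15, 15, 15, 1].
5 cycles on 61: each ℓ→(−1)^(ℓ−1), product (−1)^56 = +1.
The Jacobi symbol (42|61) = +1 (Zolotarev) agrees.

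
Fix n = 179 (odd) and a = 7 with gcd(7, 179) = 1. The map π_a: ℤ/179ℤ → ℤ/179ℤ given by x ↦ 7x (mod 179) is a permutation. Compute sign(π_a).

-1

Orbit of 34 under x↦7x: [34, 59, 55, 27, 10, 70, 132]… (length divides ord_179(7)).
The orbit structure of x ↦ 7x mod 179: 2 orbits of sizes [178, 1].
179 − 2 = 177 transpositions; sign(π) = (−1)^177 = -1.
(7|179)_J = -1 (Zolotarev's lemma cross-check).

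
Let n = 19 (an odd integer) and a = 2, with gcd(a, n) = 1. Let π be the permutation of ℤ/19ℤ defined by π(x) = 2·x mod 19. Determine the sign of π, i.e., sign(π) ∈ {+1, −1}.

-1

Trace 4: π^k(4) = [4, 8, 16, 13, 7, 14, 9] for k=0..6.
Cycle type of π: 18 + 1; total 2 cycles.
n − c = 19 − 2 = 17; sign = (−1)^17 = -1.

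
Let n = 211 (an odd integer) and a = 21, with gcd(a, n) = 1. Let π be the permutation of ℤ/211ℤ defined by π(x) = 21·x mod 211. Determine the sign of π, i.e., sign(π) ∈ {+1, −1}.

+1

Trace 201: π^k(201) = [201, 1, 21, 19, 188, 150, 196] for k=0..6.
15 cycles of lengths [15, 15, 15, 15, 15, 15, 15, 15, 15, 15, 15, 15, 15, 15, 1].
sign(π) = (−1)^{n − #cycles} = (−1)^{211−15} = (−1)^196 = +1.
Check: (21/211) = +1 by Zolotarev.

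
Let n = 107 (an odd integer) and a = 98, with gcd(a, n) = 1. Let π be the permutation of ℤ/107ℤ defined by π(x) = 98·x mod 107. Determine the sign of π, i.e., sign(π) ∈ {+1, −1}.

-1

Start at x=42: 42 → 50 → 85 → 91 → 37 → 95 → 1 → … (one orbit).
Cycle type of π: 106 + 1; total 2 cycles.
With 2 cycles on 107 points, sign = (−1)^{107−2} = -1.
Zolotarev: (98|107) = -1, matching the cycle-count sign.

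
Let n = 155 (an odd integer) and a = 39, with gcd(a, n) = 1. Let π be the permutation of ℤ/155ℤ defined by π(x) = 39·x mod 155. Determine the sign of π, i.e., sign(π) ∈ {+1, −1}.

Start at x=1: 1 → 39 → 126 → 109 → 66 → 94 → 101 → … (one orbit).
Cycle type of π: 10×12 + 5×6 + 2×2 + 1; total 21 cycles.
n − c = 155 − 21 = 134; sign = (−1)^134 = +1.

+1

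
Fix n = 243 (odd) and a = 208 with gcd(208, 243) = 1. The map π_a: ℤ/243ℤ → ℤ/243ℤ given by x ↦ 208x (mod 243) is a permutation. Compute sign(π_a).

Start at x=208: 208 → 10 → 136 → 100 → 145 → 28 → 235 → … (one orbit).
27 cycles of lengths [27, 27, 27, 27, 27, 27, 9, 9, 9, 9, 9, 9, 3, 3, 3, 3, 3, 3, 1, 1, 1, 1, 1, 1, 1, 1, 1].
With 27 cycles on 243 points, sign = (−1)^{243−27} = +1.
Zolotarev: (208|243) = +1, matching the cycle-count sign.

+1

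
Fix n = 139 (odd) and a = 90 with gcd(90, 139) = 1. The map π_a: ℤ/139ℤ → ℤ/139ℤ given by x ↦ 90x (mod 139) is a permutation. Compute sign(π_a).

-1

Orbit of 35 under x↦90x: [35, 92, 79, 21, 83, 103, 96]… (length divides ord_139(90)).
π_90 has 2 disjoint cycles with lengths [138, 1] on {0,…,138}.
sign(π) = (−1)^{n − #cycles} = (−1)^{139−2} = (−1)^137 = -1.
Check: (90/139) = -1 by Zolotarev.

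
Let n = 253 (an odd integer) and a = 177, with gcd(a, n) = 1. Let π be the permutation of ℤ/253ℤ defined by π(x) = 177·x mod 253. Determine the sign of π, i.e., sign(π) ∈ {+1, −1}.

+1

Trace 243: π^k(243) = [243, 1, 177, 210, 232, 78, 144] for k=0..6.
Cycle lengths of π_177 on ℤ/253ℤ: [11, 11, 11, 11, 11, 11, 11, 11, 11, 11, 11, 11, 11, 11, 11, 11, 11, 11, 11, 11, 11, 11, 1, 1, 1, 1, 1, 1, 1, 1, 1, 1, 1]; 33 cycles in total.
sign(π) = (−1)^{n − #cycles} = (−1)^{253−33} = (−1)^220 = +1.
Via Zolotarev, sign(π_{177}) = (177|253) = +1.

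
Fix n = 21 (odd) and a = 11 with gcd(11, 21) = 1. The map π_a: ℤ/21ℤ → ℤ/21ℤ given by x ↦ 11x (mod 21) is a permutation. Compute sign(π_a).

-1

Trace 2: π^k(2) = [2, 1, 11, 16, 8, 4] for k=0..5.
Cycle lengths of π_11 on ℤ/21ℤ: [6, 6, 3, 3, 2, 1]; 6 cycles in total.
n − c = 21 − 6 = 15; sign = (−1)^15 = -1.
Check: (11/21) = -1 by Zolotarev.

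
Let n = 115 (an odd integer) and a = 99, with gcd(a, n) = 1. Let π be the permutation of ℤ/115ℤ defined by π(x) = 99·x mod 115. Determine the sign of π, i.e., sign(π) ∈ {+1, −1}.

Orbit of 74 under x↦99x: [74, 81, 84, 36, 114, 16, 89]… (length divides ord_115(99)).
π_99 has 8 disjoint cycles with lengths [22, 22, 22, 22, 22, 2, 2, 1] on {0,…,114}.
Σ(ℓ_i−1) = 115−8 = 107; sign = (−1)^107 = -1.
Via Zolotarev, sign(π_{99}) = (99|115) = -1.

-1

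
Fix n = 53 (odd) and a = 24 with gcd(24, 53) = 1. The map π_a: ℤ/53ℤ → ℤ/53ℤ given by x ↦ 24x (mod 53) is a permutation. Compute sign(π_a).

Orbit of 28 under x↦24x: [28, 36, 16, 13, 47, 15, 42]… (length divides ord_53(24)).
The orbit structure of x ↦ 24x mod 53: 5 orbits of sizes [13, 13, 13, 13, 1].
n − c = 53 − 5 = 48; sign = (−1)^48 = +1.
The Jacobi symbol (24|53) = +1 (Zolotarev) agrees.

+1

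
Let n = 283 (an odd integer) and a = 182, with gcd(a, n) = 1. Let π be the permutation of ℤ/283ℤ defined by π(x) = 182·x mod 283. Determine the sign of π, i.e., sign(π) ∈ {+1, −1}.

-1

Orbit of 51 under x↦182x: [51, 226, 97, 108, 129, 272, 262]… (length divides ord_283(182)).
The orbit structure of x ↦ 182x mod 283: 2 orbits of sizes [282, 1].
2 cycles on 283: each ℓ→(−1)^(ℓ−1), product (−1)^281 = -1.
Zolotarev: (182|283) = -1, matching the cycle-count sign.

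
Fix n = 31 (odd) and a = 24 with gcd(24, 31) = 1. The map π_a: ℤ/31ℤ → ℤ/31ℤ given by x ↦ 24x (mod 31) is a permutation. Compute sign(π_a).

Start at x=20: 20 → 15 → 19 → 22 → 1 → 24 → 18 → … (one orbit).
π_24 has 2 disjoint cycles with lengths [30, 1] on {0,…,30}.
With 2 cycles on 31 points, sign = (−1)^{31−2} = -1.

-1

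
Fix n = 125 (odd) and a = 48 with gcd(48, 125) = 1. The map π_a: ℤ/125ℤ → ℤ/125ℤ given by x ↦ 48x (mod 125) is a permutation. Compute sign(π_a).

Orbit of 58 under x↦48x: [58, 34, 7, 86, 3, 19, 37]… (length divides ord_125(48)).
π_48 has 4 disjoint cycles with lengths [100, 20, 4, 1] on {0,…,124}.
4 cycles on 125: each ℓ→(−1)^(ℓ−1), product (−1)^121 = -1.

-1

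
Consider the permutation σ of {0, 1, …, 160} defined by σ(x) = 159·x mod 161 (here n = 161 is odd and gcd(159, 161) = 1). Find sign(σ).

Orbit of 39 under x↦159x: [39, 83, 156, 10, 141, 40, 81]… (length divides ord_161(159)).
Cycle lengths of π_159 on ℤ/161ℤ: [66, 66, 22, 6, 1]; 5 cycles in total.
sign(π) = (−1)^{n − #cycles} = (−1)^{161−5} = (−1)^156 = +1.
Check: (159/161) = +1 by Zolotarev.

+1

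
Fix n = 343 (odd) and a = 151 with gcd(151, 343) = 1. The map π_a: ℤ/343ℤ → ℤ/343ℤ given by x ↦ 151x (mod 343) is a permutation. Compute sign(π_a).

+1

Trace 310: π^k(310) = [310, 162, 109, 338, 274, 214, 72] for k=0..6.
The orbit structure of x ↦ 151x mod 343: 7 orbits of sizes [147, 147, 21, 21, 3, 3, 1].
With 7 cycles on 343 points, sign = (−1)^{343−7} = +1.
Check: (151/343) = +1 by Zolotarev.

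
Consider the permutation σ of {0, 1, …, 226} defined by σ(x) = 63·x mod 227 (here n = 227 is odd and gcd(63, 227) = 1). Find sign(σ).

+1

Start at x=7: 7 → 214 → 89 → 159 → 29 → 11 → 12 → … (one orbit).
3 cycles of lengths [113, 113, 1].
3 cycles on 227: each ℓ→(−1)^(ℓ−1), product (−1)^224 = +1.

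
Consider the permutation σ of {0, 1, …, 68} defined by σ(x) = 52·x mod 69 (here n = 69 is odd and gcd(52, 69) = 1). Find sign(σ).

+1

Orbit of 16 under x↦52x: [16, 4, 1, 52, 13, 55, 31]… (length divides ord_69(52)).
The orbit structure of x ↦ 52x mod 69: 9 orbits of sizes [11, 11, 11, 11, 11, 11, 1, 1, 1].
9 cycles on 69: each ℓ→(−1)^(ℓ−1), product (−1)^60 = +1.
(52|69)_J = +1 (Zolotarev's lemma cross-check).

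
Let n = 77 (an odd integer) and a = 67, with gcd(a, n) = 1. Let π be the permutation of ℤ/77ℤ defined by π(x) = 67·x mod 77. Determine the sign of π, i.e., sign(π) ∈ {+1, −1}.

Orbit of 23 under x↦67x: [23, 1, 67]… (length divides ord_77(67)).
The orbit structure of x ↦ 67x mod 77: 33 orbits of sizes [3, 3, 3, 3, 3, 3, 3, 3, 3, 3, 3, 3, 3, 3, 3, 3, 3, 3, 3, 3, 3, 3, 1, 1, 1, 1, 1, 1, 1, 1, 1, 1, 1].
n − c = 77 − 33 = 44; sign = (−1)^44 = +1.

+1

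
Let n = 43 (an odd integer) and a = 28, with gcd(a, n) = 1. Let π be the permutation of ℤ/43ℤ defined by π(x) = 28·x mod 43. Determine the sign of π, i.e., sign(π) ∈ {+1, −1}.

-1

Trace 29: π^k(29) = [29, 38, 32, 36, 19, 16, 18] for k=0..6.
π_28 has 2 disjoint cycles with lengths [42, 1] on {0,…,42}.
2 cycles on 43: each ℓ→(−1)^(ℓ−1), product (−1)^41 = -1.
Via Zolotarev, sign(π_{28}) = (28|43) = -1.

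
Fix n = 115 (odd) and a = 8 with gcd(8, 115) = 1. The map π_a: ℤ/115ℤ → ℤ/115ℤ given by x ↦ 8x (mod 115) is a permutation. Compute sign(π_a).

-1

Start at x=41: 41 → 98 → 94 → 62 → 36 → 58 → 4 → … (one orbit).
The orbit structure of x ↦ 8x mod 115: 6 orbits of sizes [44, 44, 11, 11, 4, 1].
Σ(ℓ_i−1) = 115−6 = 109; sign = (−1)^109 = -1.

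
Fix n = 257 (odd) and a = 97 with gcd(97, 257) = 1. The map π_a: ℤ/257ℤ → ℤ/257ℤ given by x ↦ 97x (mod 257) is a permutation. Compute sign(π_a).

Start at x=254: 254 → 223 → 43 → 59 → 69 → 11 → 39 → … (one orbit).
Cycle lengths of π_97 on ℤ/257ℤ: [256, 1]; 2 cycles in total.
sign(π) = (−1)^{n − #cycles} = (−1)^{257−2} = (−1)^255 = -1.
Zolotarev: (97|257) = -1, matching the cycle-count sign.

-1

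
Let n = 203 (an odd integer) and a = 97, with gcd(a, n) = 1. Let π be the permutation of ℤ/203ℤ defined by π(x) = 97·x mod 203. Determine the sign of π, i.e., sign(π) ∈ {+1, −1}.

Trace 190: π^k(190) = [190, 160, 92, 195, 36, 41, 120] for k=0..6.
11 cycles of lengths [28, 28, 28, 28, 28, 28, 28, 2, 2, 2, 1].
sign(π) = (−1)^{n − #cycles} = (−1)^{203−11} = (−1)^192 = +1.
Via Zolotarev, sign(π_{97}) = (97|203) = +1.

+1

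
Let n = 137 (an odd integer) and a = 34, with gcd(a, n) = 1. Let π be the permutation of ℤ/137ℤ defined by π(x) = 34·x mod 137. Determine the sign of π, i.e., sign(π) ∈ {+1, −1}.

Orbit of 74 under x↦34x: [74, 50, 56, 123, 72, 119, 73]… (length divides ord_137(34)).
9 cycles of lengths [17, 17, 17, 17, 17, 17, 17, 17, 1].
Σ(ℓ_i−1) = 137−9 = 128; sign = (−1)^128 = +1.
Check: (34/137) = +1 by Zolotarev.

+1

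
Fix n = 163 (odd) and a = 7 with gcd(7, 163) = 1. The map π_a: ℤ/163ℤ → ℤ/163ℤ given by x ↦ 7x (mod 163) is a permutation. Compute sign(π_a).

-1

Start at x=61: 61 → 101 → 55 → 59 → 87 → 120 → 25 → … (one orbit).
Cycle lengths of π_7 on ℤ/163ℤ: [162, 1]; 2 cycles in total.
sign(π) = (−1)^{n − #cycles} = (−1)^{163−2} = (−1)^161 = -1.
The Jacobi symbol (7|163) = -1 (Zolotarev) agrees.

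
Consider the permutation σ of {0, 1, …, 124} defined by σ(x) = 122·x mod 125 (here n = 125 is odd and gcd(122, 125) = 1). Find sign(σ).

Start at x=89: 89 → 108 → 51 → 97 → 84 → 123 → 6 → … (one orbit).
Decompose π into cycles: lengths [100, 20, 4, 1] (4 cycles, including the fixed point 0).
sign(π) = (−1)^{n − #cycles} = (−1)^{125−4} = (−1)^121 = -1.
The Jacobi symbol (122|125) = -1 (Zolotarev) agrees.

-1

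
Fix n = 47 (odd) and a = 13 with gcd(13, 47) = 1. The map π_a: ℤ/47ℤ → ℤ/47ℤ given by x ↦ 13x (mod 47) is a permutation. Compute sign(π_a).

Trace 8: π^k(8) = [8, 10, 36, 45, 21, 38, 24] for k=0..6.
Cycle type of π: 46 + 1; total 2 cycles.
n − c = 47 − 2 = 45; sign = (−1)^45 = -1.

-1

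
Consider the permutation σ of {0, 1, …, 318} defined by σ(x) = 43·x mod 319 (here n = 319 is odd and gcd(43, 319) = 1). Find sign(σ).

Orbit of 78 under x↦43x: [78, 164, 34, 186, 23, 32, 100]… (length divides ord_319(43)).
π_43 has 17 disjoint cycles with lengths [28, 28, 28, 28, 28, 28, 28, 28, 28, 28, 28, 2, 2, 2, 2, 2, 1] on {0,…,318}.
With 17 cycles on 319 points, sign = (−1)^{319−17} = +1.
(43|319)_J = +1 (Zolotarev's lemma cross-check).

+1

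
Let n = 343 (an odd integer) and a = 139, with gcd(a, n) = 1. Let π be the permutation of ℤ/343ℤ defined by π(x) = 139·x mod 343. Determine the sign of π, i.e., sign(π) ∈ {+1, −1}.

-1

Start at x=293: 293 → 253 → 181 → 120 → 216 → 183 → 55 → … (one orbit).
10 cycles of lengths [98, 98, 98, 14, 14, 14, 2, 2, 2, 1].
n − c = 343 − 10 = 333; sign = (−1)^333 = -1.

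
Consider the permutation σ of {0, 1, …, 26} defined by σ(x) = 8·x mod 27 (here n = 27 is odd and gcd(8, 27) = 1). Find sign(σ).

-1

Orbit of 8 under x↦8x: [8, 10, 26, 19, 17, 1]… (length divides ord_27(8)).
π_8 has 8 disjoint cycles with lengths [6, 6, 6, 2, 2, 2, 2, 1] on {0,…,26}.
8 cycles on 27: each ℓ→(−1)^(ℓ−1), product (−1)^19 = -1.
Check: (8/27) = -1 by Zolotarev.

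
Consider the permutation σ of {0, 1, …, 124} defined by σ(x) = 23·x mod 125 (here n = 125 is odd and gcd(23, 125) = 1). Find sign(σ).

Trace 81: π^k(81) = [81, 113, 99, 27, 121, 33, 9] for k=0..6.
Cycle lengths of π_23 on ℤ/125ℤ: [100, 20, 4, 1]; 4 cycles in total.
With 4 cycles on 125 points, sign = (−1)^{125−4} = -1.
Zolotarev: (23|125) = -1, matching the cycle-count sign.

-1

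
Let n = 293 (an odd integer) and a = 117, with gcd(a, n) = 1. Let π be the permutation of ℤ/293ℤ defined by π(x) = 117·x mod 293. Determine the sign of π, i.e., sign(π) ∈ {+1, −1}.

Start at x=290: 290 → 235 → 246 → 68 → 45 → 284 → 119 → … (one orbit).
π_117 has 2 disjoint cycles with lengths [292, 1] on {0,…,292}.
2 cycles on 293: each ℓ→(−1)^(ℓ−1), product (−1)^291 = -1.

-1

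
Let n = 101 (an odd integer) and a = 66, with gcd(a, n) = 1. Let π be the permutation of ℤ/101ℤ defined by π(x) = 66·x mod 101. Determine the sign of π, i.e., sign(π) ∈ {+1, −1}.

Trace 75: π^k(75) = [75, 1, 66, 13, 50, 68, 44] for k=0..6.
π_66 has 2 disjoint cycles with lengths [100, 1] on {0,…,100}.
Σ(ℓ_i−1) = 101−2 = 99; sign = (−1)^99 = -1.
(66|101)_J = -1 (Zolotarev's lemma cross-check).

-1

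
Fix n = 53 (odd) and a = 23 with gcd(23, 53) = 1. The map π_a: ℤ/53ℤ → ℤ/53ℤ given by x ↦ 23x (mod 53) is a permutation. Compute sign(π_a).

Orbit of 23 under x↦23x: [23, 52, 30, 1]… (length divides ord_53(23)).
14 cycles of lengths [4, 4, 4, 4, 4, 4, 4, 4, 4, 4, 4, 4, 4, 1].
With 14 cycles on 53 points, sign = (−1)^{53−14} = -1.

-1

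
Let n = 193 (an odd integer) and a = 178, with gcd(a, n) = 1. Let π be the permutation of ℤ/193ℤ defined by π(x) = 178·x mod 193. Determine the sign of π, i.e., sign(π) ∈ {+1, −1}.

Start at x=116: 116 → 190 → 45 → 97 → 89 → 16 → 146 → … (one orbit).
Cycle lengths of π_178 on ℤ/193ℤ: [192, 1]; 2 cycles in total.
sign(π) = (−1)^{n − #cycles} = (−1)^{193−2} = (−1)^191 = -1.
Zolotarev: (178|193) = -1, matching the cycle-count sign.

-1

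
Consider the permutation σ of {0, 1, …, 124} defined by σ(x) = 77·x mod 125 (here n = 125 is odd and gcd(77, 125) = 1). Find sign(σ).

Trace 48: π^k(48) = [48, 71, 92, 84, 93, 36, 22] for k=0..6.
Cycle type of π: 100 + 20 + 4 + 1; total 4 cycles.
4 cycles on 125: each ℓ→(−1)^(ℓ−1), product (−1)^121 = -1.
Zolotarev: (77|125) = -1, matching the cycle-count sign.

-1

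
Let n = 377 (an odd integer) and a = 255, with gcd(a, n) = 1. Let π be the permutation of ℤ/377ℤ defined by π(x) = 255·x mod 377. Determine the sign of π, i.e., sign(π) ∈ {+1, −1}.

-1

Trace 239: π^k(239) = [239, 248, 281, 25, 343, 1, 255] for k=0..6.
π_255 has 20 disjoint cycles with lengths [28, 28, 28, 28, 28, 28, 28, 28, 28, 28, 28, 28, 7, 7, 7, 7, 4, 4, 4, 1] on {0,…,376}.
sign(π) = (−1)^{n − #cycles} = (−1)^{377−20} = (−1)^357 = -1.
Check: (255/377) = -1 by Zolotarev.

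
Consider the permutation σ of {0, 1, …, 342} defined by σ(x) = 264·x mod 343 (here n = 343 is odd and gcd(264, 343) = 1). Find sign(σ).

-1

Trace 166: π^k(166) = [166, 263, 146, 128, 178, 1, 264] for k=0..6.
The orbit structure of x ↦ 264x mod 343: 16 orbits of sizes [42, 42, 42, 42, 42, 42, 42, 6, 6, 6, 6, 6, 6, 6, 6, 1].
With 16 cycles on 343 points, sign = (−1)^{343−16} = -1.
(264|343)_J = -1 (Zolotarev's lemma cross-check).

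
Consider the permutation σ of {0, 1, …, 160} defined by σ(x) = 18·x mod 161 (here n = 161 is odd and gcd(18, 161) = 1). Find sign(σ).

Trace 142: π^k(142) = [142, 141, 123, 121, 85, 81, 9] for k=0..6.
Decompose π into cycles: lengths [33, 33, 33, 33, 11, 11, 3, 3, 1] (9 cycles, including the fixed point 0).
sign(π) = (−1)^{n − #cycles} = (−1)^{161−9} = (−1)^152 = +1.

+1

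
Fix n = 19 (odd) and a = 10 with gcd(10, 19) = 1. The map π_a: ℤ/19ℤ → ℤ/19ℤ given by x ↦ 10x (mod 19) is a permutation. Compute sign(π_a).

Orbit of 10 under x↦10x: [10, 5, 12, 6, 3, 11, 15]… (length divides ord_19(10)).
Decompose π into cycles: lengths [18, 1] (2 cycles, including the fixed point 0).
With 2 cycles on 19 points, sign = (−1)^{19−2} = -1.

-1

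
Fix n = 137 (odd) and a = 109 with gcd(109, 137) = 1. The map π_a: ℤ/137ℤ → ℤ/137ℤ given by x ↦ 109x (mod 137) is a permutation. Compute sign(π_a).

+1

Orbit of 112 under x↦109x: [112, 15, 128, 115, 68, 14, 19]… (length divides ord_137(109)).
π_109 has 3 disjoint cycles with lengths [68, 68, 1] on {0,…,136}.
sign(π) = (−1)^{n − #cycles} = (−1)^{137−3} = (−1)^134 = +1.
The Jacobi symbol (109|137) = +1 (Zolotarev) agrees.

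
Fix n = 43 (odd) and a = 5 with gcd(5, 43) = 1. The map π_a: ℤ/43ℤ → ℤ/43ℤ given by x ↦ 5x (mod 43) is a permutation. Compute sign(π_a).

-1

Trace 25: π^k(25) = [25, 39, 23, 29, 16, 37, 13] for k=0..6.
2 cycles of lengths [42, 1].
With 2 cycles on 43 points, sign = (−1)^{43−2} = -1.
The Jacobi symbol (5|43) = -1 (Zolotarev) agrees.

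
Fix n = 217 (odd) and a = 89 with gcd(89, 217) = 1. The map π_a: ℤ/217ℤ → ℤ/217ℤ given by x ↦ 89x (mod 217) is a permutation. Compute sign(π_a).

+1

Trace 139: π^k(139) = [139, 2, 178, 1, 89, 109, 153] for k=0..6.
π_89 has 11 disjoint cycles with lengths [30, 30, 30, 30, 30, 30, 10, 10, 10, 6, 1] on {0,…,216}.
n − c = 217 − 11 = 206; sign = (−1)^206 = +1.
Via Zolotarev, sign(π_{89}) = (89|217) = +1.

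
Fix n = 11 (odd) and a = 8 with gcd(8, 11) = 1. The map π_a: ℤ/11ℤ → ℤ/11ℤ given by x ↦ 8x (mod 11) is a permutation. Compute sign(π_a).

-1

Orbit of 6 under x↦8x: [6, 4, 10, 3, 2, 5, 7]… (length divides ord_11(8)).
Decompose π into cycles: lengths [10, 1] (2 cycles, including the fixed point 0).
With 2 cycles on 11 points, sign = (−1)^{11−2} = -1.
Check: (8/11) = -1 by Zolotarev.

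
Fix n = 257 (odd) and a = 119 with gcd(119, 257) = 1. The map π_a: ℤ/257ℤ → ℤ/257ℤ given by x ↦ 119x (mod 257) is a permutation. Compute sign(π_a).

-1

Orbit of 29 under x↦119x: [29, 110, 240, 33, 72, 87, 73]… (length divides ord_257(119)).
Cycle lengths of π_119 on ℤ/257ℤ: [256, 1]; 2 cycles in total.
With 2 cycles on 257 points, sign = (−1)^{257−2} = -1.
Via Zolotarev, sign(π_{119}) = (119|257) = -1.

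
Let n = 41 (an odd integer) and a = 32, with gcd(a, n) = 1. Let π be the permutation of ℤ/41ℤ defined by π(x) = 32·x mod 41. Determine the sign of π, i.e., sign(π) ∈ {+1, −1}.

+1

Start at x=40: 40 → 9 → 1 → 32 → 40 (one orbit).
The orbit structure of x ↦ 32x mod 41: 11 orbits of sizes [4, 4, 4, 4, 4, 4, 4, 4, 4, 4, 1].
n − c = 41 − 11 = 30; sign = (−1)^30 = +1.
Check: (32/41) = +1 by Zolotarev.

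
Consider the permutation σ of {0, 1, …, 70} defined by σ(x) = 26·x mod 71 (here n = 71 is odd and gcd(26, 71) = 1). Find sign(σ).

Orbit of 51 under x↦26x: [51, 48, 41, 1, 26, 37, 39]… (length divides ord_71(26)).
6 cycles of lengths [14, 14, 14, 14, 14, 1].
sign(π) = (−1)^{n − #cycles} = (−1)^{71−6} = (−1)^65 = -1.
The Jacobi symbol (26|71) = -1 (Zolotarev) agrees.

-1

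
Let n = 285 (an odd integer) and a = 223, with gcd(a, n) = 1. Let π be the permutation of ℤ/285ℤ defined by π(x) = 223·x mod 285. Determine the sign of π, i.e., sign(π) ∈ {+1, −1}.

Start at x=268: 268 → 199 → 202 → 16 → 148 → 229 → 52 → … (one orbit).
The orbit structure of x ↦ 223x mod 285: 15 orbits of sizes [36, 36, 36, 36, 36, 36, 18, 18, 18, 4, 4, 4, 1, 1, 1].
sign(π) = (−1)^{n − #cycles} = (−1)^{285−15} = (−1)^270 = +1.

+1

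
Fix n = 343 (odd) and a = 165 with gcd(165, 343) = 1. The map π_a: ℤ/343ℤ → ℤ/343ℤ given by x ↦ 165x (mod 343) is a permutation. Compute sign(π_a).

Orbit of 116 under x↦165x: [116, 275, 99, 214, 324, 295, 312]… (length divides ord_343(165)).
31 cycles of lengths [21, 21, 21, 21, 21, 21, 21, 21, 21, 21, 21, 21, 21, 21, 3, 3, 3, 3, 3, 3, 3, 3, 3, 3, 3, 3, 3, 3, 3, 3, 1].
sign(π) = (−1)^{n − #cycles} = (−1)^{343−31} = (−1)^312 = +1.

+1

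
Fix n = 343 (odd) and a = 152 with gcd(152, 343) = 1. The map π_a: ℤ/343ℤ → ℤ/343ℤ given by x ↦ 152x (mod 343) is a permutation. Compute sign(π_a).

-1

Trace 333: π^k(333) = [333, 195, 142, 318, 316, 12, 109] for k=0..6.
Cycle type of π: 294 + 42 + 6 + 1; total 4 cycles.
sign(π) = (−1)^{n − #cycles} = (−1)^{343−4} = (−1)^339 = -1.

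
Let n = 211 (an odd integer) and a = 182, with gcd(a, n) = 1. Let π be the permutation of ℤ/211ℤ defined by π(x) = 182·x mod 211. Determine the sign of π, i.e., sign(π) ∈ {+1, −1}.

+1

Start at x=93: 93 → 46 → 143 → 73 → 204 → 203 → 21 → … (one orbit).
3 cycles of lengths [105, 105, 1].
3 cycles on 211: each ℓ→(−1)^(ℓ−1), product (−1)^208 = +1.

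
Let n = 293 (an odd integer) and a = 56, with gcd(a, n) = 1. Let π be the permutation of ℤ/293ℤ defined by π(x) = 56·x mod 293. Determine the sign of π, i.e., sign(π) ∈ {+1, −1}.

+1

Orbit of 69 under x↦56x: [69, 55, 150, 196, 135, 235, 268]… (length divides ord_293(56)).
Cycle type of π: 73×4 + 1; total 5 cycles.
sign(π) = (−1)^{n − #cycles} = (−1)^{293−5} = (−1)^288 = +1.
Via Zolotarev, sign(π_{56}) = (56|293) = +1.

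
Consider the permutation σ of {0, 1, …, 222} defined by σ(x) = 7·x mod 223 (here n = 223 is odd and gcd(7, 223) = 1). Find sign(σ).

+1

Start at x=64: 64 → 2 → 14 → 98 → 17 → 119 → 164 → … (one orbit).
π_7 has 7 disjoint cycles with lengths [37, 37, 37, 37, 37, 37, 1] on {0,…,222}.
n − c = 223 − 7 = 216; sign = (−1)^216 = +1.
Via Zolotarev, sign(π_{7}) = (7|223) = +1.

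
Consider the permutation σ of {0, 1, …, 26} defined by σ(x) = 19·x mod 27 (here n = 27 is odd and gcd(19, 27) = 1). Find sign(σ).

Start at x=19: 19 → 10 → 1 → 19 (one orbit).
Cycle type of π: 3×6 + 1×9; total 15 cycles.
sign(π) = (−1)^{n − #cycles} = (−1)^{27−15} = (−1)^12 = +1.
Via Zolotarev, sign(π_{19}) = (19|27) = +1.

+1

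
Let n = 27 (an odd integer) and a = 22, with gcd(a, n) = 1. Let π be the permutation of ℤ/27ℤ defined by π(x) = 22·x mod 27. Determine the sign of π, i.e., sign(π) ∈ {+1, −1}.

+1

Trace 7: π^k(7) = [7, 19, 13, 16, 1, 22, 25] for k=0..6.
Cycle lengths of π_22 on ℤ/27ℤ: [9, 9, 3, 3, 1, 1, 1]; 7 cycles in total.
n − c = 27 − 7 = 20; sign = (−1)^20 = +1.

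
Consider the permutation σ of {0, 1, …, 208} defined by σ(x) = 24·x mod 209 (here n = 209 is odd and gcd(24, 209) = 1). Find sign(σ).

Start at x=161: 161 → 102 → 149 → 23 → 134 → 81 → 63 → … (one orbit).
Decompose π into cycles: lengths [90, 90, 10, 9, 9, 1] (6 cycles, including the fixed point 0).
n − c = 209 − 6 = 203; sign = (−1)^203 = -1.

-1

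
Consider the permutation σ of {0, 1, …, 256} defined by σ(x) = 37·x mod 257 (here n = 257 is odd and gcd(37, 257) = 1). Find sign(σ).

-1

Start at x=200: 200 → 204 → 95 → 174 → 13 → 224 → 64 → … (one orbit).
Cycle type of π: 256 + 1; total 2 cycles.
sign(π) = (−1)^{n − #cycles} = (−1)^{257−2} = (−1)^255 = -1.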